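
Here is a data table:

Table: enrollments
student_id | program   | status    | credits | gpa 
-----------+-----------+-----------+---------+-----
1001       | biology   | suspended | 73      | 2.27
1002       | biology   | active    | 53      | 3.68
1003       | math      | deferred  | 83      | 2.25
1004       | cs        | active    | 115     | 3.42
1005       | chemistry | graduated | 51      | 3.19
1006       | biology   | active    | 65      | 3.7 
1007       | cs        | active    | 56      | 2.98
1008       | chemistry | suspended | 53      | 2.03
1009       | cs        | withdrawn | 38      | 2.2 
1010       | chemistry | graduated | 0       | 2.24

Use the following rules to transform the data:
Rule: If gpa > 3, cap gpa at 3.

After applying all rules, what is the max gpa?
3

Step 1: Original maximum gpa = 3.7
Step 2: Apply cap at 3
Step 3: 4 records had gpa > 3 and were capped
Step 4: Maximum after transformation = 3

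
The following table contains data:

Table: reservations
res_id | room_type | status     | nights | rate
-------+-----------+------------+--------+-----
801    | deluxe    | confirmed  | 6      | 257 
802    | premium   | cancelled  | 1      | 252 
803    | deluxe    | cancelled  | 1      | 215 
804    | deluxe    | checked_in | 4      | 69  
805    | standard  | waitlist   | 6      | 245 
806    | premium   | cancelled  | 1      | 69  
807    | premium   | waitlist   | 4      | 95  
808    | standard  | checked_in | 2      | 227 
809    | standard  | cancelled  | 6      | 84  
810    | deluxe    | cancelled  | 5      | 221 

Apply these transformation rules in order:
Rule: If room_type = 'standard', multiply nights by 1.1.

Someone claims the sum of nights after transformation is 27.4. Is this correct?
No, the correct result is 37.4.

Step 1: Calculate the correct sum after transformation
Step 2: Apply multiplier 1.1 to records where room_type = 'standard'
Step 3: Correct result = 37.4
Step 4: Claimed result = 27.4
Step 5: 37.4 ≠ 27.4
Conclusion: The claimed result is incorrect. The correct answer is 37.4.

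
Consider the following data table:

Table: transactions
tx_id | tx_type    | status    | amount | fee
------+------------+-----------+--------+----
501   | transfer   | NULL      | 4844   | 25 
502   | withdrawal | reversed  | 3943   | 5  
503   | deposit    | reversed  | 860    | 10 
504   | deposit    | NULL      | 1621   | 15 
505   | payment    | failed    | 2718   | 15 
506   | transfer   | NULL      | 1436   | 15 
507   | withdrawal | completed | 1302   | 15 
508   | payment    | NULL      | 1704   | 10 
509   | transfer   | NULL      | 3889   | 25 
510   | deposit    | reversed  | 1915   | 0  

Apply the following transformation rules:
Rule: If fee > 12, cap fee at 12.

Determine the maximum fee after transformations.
12

Step 1: Original maximum fee = 25
Step 2: Apply cap at 12
Step 3: 6 records had fee > 12 and were capped
Step 4: Maximum after transformation = 12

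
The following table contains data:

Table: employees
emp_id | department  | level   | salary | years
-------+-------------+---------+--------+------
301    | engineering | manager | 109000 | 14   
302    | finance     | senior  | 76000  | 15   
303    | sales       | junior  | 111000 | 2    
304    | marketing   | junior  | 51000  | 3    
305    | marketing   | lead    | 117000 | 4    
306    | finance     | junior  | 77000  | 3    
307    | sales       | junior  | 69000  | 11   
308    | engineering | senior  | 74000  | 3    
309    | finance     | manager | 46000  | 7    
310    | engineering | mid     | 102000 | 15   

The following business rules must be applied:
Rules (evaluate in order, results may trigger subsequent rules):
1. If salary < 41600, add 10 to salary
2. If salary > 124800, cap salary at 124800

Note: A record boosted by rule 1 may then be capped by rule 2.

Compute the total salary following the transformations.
832000

Step 1: Apply rule 1 to records with salary < 41600
  - 0 records get bonus of 10
  - Of these, 0 records then exceed 124800 and get capped
Step 2: Apply rule 2 to records with salary > 124800
  - 0 records (original) are capped
Step 3: Calculate final sum = 832000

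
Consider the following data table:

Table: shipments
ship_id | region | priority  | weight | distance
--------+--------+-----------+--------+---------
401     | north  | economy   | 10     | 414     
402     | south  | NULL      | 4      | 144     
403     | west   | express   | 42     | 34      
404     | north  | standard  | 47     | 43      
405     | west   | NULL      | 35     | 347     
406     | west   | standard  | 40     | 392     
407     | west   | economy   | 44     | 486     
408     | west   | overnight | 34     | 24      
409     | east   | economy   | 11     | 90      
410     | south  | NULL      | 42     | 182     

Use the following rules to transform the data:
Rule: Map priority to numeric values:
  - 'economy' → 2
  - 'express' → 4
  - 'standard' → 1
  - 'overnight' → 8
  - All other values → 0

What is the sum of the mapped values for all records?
20

Step 1: Apply mapping to each record
Step 2: Count by status:
  'economy': 3 records × 2 = 6
  'express': 1 records × 4 = 4
  'standard': 2 records × 1 = 2
  'overnight': 1 records × 8 = 8
Step 3: Sum all mapped values = 20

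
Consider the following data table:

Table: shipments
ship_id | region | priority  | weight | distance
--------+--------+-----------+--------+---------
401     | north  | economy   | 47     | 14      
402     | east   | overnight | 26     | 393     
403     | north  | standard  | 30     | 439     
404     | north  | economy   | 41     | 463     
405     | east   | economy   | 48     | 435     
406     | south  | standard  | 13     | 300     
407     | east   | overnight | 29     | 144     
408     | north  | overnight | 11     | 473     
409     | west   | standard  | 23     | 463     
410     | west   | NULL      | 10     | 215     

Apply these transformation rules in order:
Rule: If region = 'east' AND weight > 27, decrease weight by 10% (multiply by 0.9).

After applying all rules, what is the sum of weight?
270.3

Step 1: Find records where region = 'east' AND weight > 27
Step 2: 2 records match, summing to 77
Step 3: After multiplier: 77 × 0.9 = 69.3
Step 4: Unaffected records sum: 201
Step 5: Final sum = 69.3 + 201 = 270.3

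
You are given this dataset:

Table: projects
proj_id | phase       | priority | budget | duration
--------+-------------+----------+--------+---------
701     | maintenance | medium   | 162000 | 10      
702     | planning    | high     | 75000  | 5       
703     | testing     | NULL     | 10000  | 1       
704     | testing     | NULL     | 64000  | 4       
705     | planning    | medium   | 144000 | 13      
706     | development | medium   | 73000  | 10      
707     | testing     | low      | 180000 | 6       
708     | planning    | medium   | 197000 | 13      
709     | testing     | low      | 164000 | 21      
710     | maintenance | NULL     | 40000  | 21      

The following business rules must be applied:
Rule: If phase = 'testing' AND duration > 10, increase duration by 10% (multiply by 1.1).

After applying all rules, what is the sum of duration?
106.1

Step 1: Find records where phase = 'testing' AND duration > 10
Step 2: 1 records match, summing to 21
Step 3: After multiplier: 21 × 1.1 = 23.1
Step 4: Unaffected records sum: 83
Step 5: Final sum = 23.1 + 83 = 106.1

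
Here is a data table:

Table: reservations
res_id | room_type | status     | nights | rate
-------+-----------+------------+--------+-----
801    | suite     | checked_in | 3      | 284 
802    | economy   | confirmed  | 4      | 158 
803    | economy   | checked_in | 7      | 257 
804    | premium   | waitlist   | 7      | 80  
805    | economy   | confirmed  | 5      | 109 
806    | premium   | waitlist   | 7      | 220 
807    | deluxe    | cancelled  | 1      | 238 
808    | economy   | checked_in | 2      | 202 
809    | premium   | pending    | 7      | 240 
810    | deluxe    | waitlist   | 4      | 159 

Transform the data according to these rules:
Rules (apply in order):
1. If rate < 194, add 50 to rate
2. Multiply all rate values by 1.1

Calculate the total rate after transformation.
2361.7

Step 1: Apply Rule 1 - Add 50 to records with rate < 194
  - 4 records affected: 506 + (4 × 50) = 706
  - Unaffected records: 1441
  - Sum after Rule 1: 2147
Step 2: Apply Rule 2 - Multiply all by 1.1
  - 2147 × 1.1 = 2361.7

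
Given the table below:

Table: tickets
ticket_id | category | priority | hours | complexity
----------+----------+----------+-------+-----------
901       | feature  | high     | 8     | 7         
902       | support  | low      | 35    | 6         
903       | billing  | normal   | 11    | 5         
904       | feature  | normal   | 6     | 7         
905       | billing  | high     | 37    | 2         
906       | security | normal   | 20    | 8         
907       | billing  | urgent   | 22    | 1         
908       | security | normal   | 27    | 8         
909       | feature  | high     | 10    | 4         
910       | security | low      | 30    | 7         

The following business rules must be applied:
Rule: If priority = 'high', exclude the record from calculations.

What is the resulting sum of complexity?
42

Step 1: Identify records where priority = 'high'
Step 2: The excluded records sum to 13
Step 3: Original total complexity = 55
Step 4: Remaining total = 55 - 13 = 42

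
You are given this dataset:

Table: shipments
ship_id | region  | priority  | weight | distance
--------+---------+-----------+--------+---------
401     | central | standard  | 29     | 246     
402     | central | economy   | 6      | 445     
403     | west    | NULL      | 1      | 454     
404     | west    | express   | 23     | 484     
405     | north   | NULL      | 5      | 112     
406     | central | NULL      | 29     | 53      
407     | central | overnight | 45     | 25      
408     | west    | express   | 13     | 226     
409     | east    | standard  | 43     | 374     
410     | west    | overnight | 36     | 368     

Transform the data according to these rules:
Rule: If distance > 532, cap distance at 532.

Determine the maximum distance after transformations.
484

Step 1: Original maximum distance = 484
Step 2: Check cap of 532 against maximum
Step 3: No records exceed the cap (max 484 <= cap 532), so no capping applies
Step 4: Maximum after transformation = 484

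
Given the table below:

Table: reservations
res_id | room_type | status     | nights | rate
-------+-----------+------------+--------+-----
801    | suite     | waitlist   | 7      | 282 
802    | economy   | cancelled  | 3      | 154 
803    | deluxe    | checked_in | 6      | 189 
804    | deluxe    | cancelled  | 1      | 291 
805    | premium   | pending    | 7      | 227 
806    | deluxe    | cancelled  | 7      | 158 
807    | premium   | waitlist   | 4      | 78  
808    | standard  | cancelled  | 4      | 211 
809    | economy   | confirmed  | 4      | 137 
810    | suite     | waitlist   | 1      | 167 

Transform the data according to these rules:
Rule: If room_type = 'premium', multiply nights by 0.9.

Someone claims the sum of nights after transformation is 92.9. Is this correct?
No, the correct result is 42.9.

Step 1: Calculate the correct sum after transformation
Step 2: Apply multiplier 0.9 to records where room_type = 'premium'
Step 3: Correct result = 42.9
Step 4: Claimed result = 92.9
Step 5: 42.9 ≠ 92.9
Conclusion: The claimed result is incorrect. The correct answer is 42.9.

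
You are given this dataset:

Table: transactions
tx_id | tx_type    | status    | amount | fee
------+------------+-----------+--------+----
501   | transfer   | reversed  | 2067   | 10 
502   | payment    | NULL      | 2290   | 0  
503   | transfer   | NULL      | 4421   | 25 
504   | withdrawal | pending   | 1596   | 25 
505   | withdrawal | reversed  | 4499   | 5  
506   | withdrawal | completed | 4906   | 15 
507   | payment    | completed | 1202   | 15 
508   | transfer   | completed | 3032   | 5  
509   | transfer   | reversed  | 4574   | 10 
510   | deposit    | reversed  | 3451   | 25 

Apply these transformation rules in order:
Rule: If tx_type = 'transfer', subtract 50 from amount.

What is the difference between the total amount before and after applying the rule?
200

Step 1: Original sum of amount = 32038
Step 2: 4 records have tx_type = 'transfer'
Step 3: Each affected record changes by -50
Step 4: Total change = 4 × -50 = -200
Step 5: New sum = 32038 + -200 = 31838
Step 6: Difference = |31838 - 32038| = 200
        (Sum decreased by 200)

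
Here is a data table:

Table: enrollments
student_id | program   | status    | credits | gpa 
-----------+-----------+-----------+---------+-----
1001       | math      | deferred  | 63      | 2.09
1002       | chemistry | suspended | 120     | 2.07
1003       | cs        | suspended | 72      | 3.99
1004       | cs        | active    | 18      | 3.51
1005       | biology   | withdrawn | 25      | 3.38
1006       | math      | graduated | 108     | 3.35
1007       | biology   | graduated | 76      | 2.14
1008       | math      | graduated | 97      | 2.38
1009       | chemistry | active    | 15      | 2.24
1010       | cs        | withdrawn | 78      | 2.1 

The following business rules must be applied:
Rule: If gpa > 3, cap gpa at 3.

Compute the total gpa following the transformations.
25.02

Step 1: 4 records have gpa > 3
Step 2: These records originally summed to 14.23
Step 3: After capping: 4 × 3 = 12
Step 4: Unaffected records sum: 13.02
Step 5: Final sum = 12 + 13.02 = 25.02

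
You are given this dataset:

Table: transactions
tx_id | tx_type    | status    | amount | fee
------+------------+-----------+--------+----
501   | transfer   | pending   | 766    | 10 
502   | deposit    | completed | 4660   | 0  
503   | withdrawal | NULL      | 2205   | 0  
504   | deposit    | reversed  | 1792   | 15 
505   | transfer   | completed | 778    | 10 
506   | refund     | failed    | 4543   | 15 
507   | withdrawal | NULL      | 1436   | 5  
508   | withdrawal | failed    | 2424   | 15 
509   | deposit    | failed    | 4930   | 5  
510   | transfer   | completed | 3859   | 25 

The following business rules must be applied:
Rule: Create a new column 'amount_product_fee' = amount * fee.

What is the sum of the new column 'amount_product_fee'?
275130

Step 1: For each record, compute amount * fee
Example calculations:
  766 * 10 = 7660
  4660 * 0 = 0
  2205 * 0 = 0
  ...
Step 2: Sum all derived values
Step 3: Total = 275130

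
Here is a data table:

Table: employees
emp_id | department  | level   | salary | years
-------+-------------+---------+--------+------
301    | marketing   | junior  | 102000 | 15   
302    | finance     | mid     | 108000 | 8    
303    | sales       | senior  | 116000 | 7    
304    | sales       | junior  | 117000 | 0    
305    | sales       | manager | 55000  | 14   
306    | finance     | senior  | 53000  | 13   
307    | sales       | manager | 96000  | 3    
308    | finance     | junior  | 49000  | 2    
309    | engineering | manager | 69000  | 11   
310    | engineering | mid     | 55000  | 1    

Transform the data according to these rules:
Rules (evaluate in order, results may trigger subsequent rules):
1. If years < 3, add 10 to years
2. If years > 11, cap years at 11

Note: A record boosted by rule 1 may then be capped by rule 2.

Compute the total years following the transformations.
94

Step 1: Apply rule 1 to records with years < 3
  - 3 records get bonus of 10
  - Of these, 1 records then exceed 11 and get capped
Step 2: Apply rule 2 to records with years > 11
  - 3 records (original) are capped
Step 3: Calculate final sum = 94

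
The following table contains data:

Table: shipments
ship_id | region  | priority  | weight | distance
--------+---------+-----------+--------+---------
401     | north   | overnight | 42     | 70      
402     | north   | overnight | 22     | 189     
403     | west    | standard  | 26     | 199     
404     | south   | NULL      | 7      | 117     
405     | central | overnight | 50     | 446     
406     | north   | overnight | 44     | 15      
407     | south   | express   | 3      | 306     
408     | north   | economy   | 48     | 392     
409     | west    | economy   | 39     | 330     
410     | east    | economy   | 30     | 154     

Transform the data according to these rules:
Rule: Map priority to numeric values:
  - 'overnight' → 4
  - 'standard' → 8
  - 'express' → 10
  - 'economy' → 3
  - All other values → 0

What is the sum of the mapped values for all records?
43

Step 1: Apply mapping to each record
Step 2: Count by status:
  'overnight': 4 records × 4 = 16
  'standard': 1 records × 8 = 8
  'express': 1 records × 10 = 10
  'economy': 3 records × 3 = 9
Step 3: Sum all mapped values = 43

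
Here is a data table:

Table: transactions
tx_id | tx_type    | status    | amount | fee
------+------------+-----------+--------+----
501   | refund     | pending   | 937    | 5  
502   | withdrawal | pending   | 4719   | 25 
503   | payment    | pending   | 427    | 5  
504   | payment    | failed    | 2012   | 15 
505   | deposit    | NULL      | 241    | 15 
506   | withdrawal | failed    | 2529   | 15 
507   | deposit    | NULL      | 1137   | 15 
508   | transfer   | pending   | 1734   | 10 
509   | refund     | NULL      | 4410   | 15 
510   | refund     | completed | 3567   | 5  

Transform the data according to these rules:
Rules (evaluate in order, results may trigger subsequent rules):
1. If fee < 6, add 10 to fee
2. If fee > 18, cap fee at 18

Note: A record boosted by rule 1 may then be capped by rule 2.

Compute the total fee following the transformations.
148

Step 1: Apply rule 1 to records with fee < 6
  - 3 records get bonus of 10
  - Of these, 0 records then exceed 18 and get capped
Step 2: Apply rule 2 to records with fee > 18
  - 1 records (original) are capped
Step 3: Calculate final sum = 148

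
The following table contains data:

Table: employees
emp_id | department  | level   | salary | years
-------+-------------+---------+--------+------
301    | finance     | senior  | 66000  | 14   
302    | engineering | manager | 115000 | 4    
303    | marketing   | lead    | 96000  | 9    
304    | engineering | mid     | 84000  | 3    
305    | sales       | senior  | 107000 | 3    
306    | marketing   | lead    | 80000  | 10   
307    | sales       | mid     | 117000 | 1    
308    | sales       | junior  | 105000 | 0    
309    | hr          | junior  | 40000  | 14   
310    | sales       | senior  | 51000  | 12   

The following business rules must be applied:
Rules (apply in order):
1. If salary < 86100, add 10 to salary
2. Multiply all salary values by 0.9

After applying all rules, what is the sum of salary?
774945.0

Step 1: Apply Rule 1 - Add 10 to records with salary < 86100
  - 5 records affected: 321000 + (5 × 10) = 321050
  - Unaffected records: 540000
  - Sum after Rule 1: 861050
Step 2: Apply Rule 2 - Multiply all by 0.9
  - 861050 × 0.9 = 774945.0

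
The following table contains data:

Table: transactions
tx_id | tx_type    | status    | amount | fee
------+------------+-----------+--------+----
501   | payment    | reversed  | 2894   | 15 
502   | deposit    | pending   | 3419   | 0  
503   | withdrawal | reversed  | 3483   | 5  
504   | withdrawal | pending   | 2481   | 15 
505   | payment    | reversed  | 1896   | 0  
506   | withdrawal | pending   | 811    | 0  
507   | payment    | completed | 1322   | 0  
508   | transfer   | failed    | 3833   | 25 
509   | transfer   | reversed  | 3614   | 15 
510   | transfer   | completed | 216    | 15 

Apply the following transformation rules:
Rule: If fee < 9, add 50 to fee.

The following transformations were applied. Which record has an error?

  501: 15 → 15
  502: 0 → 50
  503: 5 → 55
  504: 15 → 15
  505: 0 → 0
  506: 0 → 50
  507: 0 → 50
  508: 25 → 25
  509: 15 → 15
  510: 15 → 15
Record 505 has an error. The correct transformed value should be 50, not 0.

Step 1: Check each record against the rule
Step 2: Record 505 has fee = 0
Step 3: Since 0 < 9, the bonus should have been applied
Step 4: Correct value = 50, but claimed value = 0
Conclusion: Record 505 has the error.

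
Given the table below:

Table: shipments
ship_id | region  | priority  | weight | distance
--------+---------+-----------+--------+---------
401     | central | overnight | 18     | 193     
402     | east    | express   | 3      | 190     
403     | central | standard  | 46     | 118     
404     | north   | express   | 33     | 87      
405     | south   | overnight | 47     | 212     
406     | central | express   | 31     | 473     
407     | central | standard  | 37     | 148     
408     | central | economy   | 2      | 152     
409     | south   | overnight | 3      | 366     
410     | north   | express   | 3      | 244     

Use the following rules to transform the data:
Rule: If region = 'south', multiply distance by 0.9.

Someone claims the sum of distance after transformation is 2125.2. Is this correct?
Yes, the result is correct.

Step 1: Calculate the correct sum after transformation
Step 2: Apply multiplier 0.9 to records where region = 'south'
Step 3: Correct result = 2125.2
Step 4: Claimed result = 2125.2
Step 5: 2125.2 = 2125.2 ✓
Conclusion: The claimed result is correct.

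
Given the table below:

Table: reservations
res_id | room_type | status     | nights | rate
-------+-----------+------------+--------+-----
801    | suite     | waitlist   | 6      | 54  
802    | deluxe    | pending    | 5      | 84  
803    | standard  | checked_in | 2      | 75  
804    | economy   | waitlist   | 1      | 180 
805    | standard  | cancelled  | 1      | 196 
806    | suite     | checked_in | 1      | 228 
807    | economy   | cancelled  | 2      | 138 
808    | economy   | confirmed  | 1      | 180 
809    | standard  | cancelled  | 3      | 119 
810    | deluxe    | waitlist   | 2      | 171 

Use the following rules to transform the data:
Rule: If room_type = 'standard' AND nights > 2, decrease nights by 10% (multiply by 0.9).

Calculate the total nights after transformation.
23.7

Step 1: Find records where room_type = 'standard' AND nights > 2
Step 2: 1 records match, summing to 3
Step 3: After multiplier: 3 × 0.9 = 2.7
Step 4: Unaffected records sum: 21
Step 5: Final sum = 2.7 + 21 = 23.7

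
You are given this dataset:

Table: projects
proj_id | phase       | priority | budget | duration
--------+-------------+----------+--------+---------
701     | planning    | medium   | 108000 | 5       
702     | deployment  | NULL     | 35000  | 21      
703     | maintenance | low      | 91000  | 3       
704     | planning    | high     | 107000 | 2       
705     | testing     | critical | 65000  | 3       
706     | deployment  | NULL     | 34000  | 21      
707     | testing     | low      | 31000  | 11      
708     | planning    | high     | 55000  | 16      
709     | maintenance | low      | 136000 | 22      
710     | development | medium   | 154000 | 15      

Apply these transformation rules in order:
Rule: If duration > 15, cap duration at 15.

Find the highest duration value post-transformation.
15

Step 1: Original maximum duration = 22
Step 2: Apply cap at 15
Step 3: 4 records had duration > 15 and were capped
Step 4: Maximum after transformation = 15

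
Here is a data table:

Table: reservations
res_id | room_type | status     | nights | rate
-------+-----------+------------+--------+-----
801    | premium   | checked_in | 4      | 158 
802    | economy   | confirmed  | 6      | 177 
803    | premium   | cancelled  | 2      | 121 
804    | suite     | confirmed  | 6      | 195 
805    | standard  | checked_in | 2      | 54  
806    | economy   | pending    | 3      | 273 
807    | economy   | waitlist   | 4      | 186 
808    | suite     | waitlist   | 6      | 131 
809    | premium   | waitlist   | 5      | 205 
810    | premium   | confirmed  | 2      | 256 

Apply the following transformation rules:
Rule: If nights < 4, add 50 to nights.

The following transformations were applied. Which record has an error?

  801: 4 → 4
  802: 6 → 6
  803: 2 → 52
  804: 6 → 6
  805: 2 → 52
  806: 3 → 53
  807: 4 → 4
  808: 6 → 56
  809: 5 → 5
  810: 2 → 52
Record 808 has an error. The correct transformed value should be 6, not 56.

Step 1: Check each record against the rule
Step 2: Record 808 has nights = 6
Step 3: Since 6 >= 4, the bonus should not have been applied
Step 4: Correct value = 6, but claimed value = 56
Conclusion: Record 808 has the error.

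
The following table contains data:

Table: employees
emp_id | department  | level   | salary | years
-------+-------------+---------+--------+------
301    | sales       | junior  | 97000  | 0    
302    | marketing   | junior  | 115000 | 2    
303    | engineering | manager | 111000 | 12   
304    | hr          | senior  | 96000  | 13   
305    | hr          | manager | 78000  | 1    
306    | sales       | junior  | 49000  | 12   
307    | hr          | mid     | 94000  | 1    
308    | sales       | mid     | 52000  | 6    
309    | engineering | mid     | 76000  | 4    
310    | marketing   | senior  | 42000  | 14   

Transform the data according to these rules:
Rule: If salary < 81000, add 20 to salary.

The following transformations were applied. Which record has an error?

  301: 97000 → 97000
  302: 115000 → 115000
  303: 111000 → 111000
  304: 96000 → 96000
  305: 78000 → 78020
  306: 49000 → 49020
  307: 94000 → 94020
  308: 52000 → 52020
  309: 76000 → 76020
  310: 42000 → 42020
Record 307 has an error. The correct transformed value should be 94000, not 94020.

Step 1: Check each record against the rule
Step 2: Record 307 has salary = 94000
Step 3: Since 94000 >= 81000, the bonus should not have been applied
Step 4: Correct value = 94000, but claimed value = 94020
Conclusion: Record 307 has the error.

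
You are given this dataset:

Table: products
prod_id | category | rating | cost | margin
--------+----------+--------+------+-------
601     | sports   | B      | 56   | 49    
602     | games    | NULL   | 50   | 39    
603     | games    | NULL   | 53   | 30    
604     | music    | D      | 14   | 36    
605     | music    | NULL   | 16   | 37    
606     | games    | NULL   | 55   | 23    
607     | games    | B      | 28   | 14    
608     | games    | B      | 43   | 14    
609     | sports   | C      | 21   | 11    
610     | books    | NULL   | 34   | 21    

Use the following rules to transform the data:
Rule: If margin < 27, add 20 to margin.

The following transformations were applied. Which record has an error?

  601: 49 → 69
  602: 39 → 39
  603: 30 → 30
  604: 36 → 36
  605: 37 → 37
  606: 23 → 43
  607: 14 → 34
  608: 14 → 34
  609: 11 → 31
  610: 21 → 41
Record 601 has an error. The correct transformed value should be 49, not 69.

Step 1: Check each record against the rule
Step 2: Record 601 has margin = 49
Step 3: Since 49 >= 27, the bonus should not have been applied
Step 4: Correct value = 49, but claimed value = 69
Conclusion: Record 601 has the error.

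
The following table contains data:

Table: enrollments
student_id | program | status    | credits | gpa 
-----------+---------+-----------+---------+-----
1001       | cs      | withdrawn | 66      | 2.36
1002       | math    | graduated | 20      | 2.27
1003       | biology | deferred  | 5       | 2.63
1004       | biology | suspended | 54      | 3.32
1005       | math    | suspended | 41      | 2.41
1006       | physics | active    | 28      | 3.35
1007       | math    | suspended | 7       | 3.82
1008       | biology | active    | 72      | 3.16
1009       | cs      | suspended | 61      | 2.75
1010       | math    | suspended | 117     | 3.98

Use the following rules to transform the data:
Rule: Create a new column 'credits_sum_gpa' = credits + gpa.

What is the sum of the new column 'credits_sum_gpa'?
501.05

Step 1: For each record, compute credits + gpa
Example calculations:
  66 + 2.36 = 68.36
  20 + 2.27 = 22.27
  5 + 2.63 = 7.63
  ...
Step 2: Sum all derived values
Step 3: Total = 501.05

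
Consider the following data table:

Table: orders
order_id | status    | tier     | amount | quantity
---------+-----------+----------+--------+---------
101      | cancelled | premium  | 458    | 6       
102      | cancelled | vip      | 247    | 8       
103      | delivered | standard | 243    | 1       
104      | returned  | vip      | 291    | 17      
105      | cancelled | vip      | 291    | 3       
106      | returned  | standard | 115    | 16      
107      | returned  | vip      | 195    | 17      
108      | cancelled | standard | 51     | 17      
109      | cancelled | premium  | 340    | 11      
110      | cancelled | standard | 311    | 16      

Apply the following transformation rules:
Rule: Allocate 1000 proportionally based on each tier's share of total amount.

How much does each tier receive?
premium: 313.93, standard: 283.24, vip: 402.83

Step 1: Calculate total amount = 2542
Step 2: Calculate each tier's proportion:
  premium: 798/2542 = 31.39% → 313.93
  standard: 720/2542 = 28.32% → 283.24
  vip: 1024/2542 = 40.28% → 402.83
Step 3: Verify: sum of allocations ≈ 1000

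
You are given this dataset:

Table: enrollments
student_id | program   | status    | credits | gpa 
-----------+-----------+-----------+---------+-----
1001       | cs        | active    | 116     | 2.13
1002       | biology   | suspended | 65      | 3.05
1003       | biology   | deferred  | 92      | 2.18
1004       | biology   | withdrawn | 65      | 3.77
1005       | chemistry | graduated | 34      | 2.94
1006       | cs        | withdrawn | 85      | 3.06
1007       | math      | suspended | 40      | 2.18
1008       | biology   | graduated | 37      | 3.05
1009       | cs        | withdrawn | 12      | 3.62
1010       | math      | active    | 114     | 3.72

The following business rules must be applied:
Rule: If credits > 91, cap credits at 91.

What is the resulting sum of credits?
611

Step 1: 3 records have credits > 91
Step 2: These records originally summed to 322
Step 3: After capping: 3 × 91 = 273
Step 4: Unaffected records sum: 338
Step 5: Final sum = 273 + 338 = 611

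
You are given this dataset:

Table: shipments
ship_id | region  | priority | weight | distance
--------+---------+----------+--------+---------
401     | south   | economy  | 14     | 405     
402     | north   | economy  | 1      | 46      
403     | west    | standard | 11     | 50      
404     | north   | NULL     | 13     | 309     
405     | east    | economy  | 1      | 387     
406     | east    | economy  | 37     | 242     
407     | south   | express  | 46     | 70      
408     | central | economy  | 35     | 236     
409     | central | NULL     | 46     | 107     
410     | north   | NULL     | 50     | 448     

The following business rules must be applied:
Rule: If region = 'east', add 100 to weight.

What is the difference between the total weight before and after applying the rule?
200

Step 1: Original sum of weight = 254
Step 2: 2 records have region = 'east'
Step 3: Each affected record changes by 100
Step 4: Total change = 2 × 100 = 200
Step 5: New sum = 254 + 200 = 454
Step 6: Difference = |454 - 254| = 200
        (Sum increased by 200)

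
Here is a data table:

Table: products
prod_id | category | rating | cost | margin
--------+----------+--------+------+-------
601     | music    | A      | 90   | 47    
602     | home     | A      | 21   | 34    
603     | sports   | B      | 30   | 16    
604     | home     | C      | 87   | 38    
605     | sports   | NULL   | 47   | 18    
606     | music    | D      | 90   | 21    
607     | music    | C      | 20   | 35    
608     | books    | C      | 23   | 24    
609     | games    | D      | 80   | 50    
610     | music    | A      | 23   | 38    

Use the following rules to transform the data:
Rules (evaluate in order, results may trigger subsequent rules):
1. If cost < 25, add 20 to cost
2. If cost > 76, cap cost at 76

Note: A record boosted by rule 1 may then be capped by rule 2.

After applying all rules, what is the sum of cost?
548

Step 1: Apply rule 1 to records with cost < 25
  - 4 records get bonus of 20
  - Of these, 0 records then exceed 76 and get capped
Step 2: Apply rule 2 to records with cost > 76
  - 4 records (original) are capped
Step 3: Calculate final sum = 548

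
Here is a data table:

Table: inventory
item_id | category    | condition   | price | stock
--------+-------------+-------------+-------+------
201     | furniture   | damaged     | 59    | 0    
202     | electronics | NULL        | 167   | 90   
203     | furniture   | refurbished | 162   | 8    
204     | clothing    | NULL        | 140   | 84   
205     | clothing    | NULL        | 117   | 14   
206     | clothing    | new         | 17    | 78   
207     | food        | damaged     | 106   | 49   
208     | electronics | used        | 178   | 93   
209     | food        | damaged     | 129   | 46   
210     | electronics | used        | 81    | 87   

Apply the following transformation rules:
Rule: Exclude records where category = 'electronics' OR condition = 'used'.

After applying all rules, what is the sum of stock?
279

Step 1: Find records where category = 'electronics' OR condition = 'used'
Step 2: 3 records match, summing to 270
Step 3: Original sum: 549
Step 4: Remaining sum = 549 - 270 = 279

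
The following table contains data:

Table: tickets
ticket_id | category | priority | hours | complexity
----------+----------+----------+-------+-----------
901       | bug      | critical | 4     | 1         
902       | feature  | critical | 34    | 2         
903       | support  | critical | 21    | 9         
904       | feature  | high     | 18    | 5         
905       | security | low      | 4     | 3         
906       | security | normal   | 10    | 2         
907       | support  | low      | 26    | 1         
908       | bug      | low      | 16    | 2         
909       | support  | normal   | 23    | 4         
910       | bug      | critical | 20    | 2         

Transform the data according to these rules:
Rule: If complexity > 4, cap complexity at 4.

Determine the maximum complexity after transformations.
4

Step 1: Original maximum complexity = 9
Step 2: Apply cap at 4
Step 3: 2 records had complexity > 4 and were capped
Step 4: Maximum after transformation = 4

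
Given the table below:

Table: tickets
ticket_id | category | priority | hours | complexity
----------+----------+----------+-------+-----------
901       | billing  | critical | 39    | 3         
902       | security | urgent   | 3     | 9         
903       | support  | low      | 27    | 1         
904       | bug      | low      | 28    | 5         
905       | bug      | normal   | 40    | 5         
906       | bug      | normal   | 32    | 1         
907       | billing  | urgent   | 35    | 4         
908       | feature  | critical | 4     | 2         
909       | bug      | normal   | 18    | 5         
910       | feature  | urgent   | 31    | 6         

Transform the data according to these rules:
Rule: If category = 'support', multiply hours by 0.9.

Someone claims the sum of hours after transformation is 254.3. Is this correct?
Yes, the result is correct.

Step 1: Calculate the correct sum after transformation
Step 2: Apply multiplier 0.9 to records where category = 'support'
Step 3: Correct result = 254.3
Step 4: Claimed result = 254.3
Step 5: 254.3 = 254.3 ✓
Conclusion: The claimed result is correct.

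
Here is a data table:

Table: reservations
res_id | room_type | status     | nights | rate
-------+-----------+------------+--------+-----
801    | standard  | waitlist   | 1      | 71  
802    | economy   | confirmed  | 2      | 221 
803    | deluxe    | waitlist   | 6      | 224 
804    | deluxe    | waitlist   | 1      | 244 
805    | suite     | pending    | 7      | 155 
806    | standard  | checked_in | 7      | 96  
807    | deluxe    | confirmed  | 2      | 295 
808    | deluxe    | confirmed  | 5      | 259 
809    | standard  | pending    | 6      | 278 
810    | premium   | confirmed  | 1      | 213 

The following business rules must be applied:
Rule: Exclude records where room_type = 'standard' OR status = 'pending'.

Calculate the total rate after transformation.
1456

Step 1: Find records where room_type = 'standard' OR status = 'pending'
Step 2: 4 records match, summing to 600
Step 3: Original sum: 2056
Step 4: Remaining sum = 2056 - 600 = 1456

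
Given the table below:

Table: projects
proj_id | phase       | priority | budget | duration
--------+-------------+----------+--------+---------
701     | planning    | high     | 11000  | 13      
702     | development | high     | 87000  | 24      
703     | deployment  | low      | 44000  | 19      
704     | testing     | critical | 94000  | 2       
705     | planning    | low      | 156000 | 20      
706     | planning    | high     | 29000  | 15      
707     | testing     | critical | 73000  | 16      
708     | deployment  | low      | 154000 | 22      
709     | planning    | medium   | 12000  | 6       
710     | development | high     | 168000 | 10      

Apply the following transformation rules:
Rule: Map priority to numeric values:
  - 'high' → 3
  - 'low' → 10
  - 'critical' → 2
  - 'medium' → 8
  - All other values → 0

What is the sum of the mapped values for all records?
54

Step 1: Apply mapping to each record
Step 2: Count by status:
  'high': 4 records × 3 = 12
  'low': 3 records × 10 = 30
  'critical': 2 records × 2 = 4
  'medium': 1 records × 8 = 8
Step 3: Sum all mapped values = 54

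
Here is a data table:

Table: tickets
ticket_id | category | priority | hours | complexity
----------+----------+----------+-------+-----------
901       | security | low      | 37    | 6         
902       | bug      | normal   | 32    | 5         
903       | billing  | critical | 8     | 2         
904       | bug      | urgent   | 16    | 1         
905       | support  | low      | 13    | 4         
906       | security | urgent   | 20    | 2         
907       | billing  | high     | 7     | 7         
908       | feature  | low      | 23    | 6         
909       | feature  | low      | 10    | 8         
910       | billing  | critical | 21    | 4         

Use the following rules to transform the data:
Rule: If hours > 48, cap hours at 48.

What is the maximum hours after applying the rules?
37

Step 1: Original maximum hours = 37
Step 2: Check cap of 48 against maximum
Step 3: No records exceed the cap (max 37 <= cap 48), so no capping applies
Step 4: Maximum after transformation = 37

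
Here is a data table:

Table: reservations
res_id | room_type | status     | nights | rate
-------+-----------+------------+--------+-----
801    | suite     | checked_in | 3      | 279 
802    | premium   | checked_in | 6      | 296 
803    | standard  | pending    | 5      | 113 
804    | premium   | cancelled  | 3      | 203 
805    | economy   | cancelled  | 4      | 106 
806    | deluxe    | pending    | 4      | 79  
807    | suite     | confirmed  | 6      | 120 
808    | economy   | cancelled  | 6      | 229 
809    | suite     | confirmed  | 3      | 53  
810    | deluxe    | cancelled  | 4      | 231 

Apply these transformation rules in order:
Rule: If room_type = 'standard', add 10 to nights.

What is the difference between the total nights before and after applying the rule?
10

Step 1: Original sum of nights = 44
Step 2: 1 records have room_type = 'standard'
Step 3: Each affected record changes by 10
Step 4: Total change = 1 × 10 = 10
Step 5: New sum = 44 + 10 = 54
Step 6: Difference = |54 - 44| = 10
        (Sum increased by 10)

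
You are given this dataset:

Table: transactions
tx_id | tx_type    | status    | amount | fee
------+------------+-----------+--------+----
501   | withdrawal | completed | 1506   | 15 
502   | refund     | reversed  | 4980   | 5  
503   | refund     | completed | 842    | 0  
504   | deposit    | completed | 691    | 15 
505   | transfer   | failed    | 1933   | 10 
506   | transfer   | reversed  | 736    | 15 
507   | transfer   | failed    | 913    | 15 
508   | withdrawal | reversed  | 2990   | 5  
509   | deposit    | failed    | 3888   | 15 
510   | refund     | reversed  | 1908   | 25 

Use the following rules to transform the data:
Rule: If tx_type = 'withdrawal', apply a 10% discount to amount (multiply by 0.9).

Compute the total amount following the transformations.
19937.4

Step 1: Records with tx_type = 'withdrawal' have total amount = 4496
Step 2: Apply multiplier: 4496 × 0.9 = 4046.4
Step 3: Other records total: 15891
Step 4: Final sum = 4046.4 + 15891 = 19937.4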